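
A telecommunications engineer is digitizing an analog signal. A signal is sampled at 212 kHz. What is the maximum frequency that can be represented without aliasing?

The maximum frequency that can be represented without aliasing
is the Nyquist frequency: f_max = f_s / 2 = 212 kHz / 2 = 106 kHz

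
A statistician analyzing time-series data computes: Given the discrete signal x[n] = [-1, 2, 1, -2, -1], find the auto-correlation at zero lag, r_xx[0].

The auto-correlation at zero lag r_xx[0] equals the signal energy.
r_xx[0] = sum of x[n]^2 = (-1)^2 + 2^2 + 1^2 + (-2)^2 + (-1)^2
= 1 + 4 + 1 + 4 + 1 = 11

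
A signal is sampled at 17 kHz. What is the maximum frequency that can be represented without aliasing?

The maximum frequency that can be represented without aliasing
is the Nyquist frequency: f_max = f_s / 2 = 17 kHz / 2 = 17/2 kHz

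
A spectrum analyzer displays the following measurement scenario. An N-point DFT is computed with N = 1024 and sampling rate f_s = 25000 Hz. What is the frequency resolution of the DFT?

DFT frequency resolution = f_s / N
= 25000 / 1024 = 3125/128 Hz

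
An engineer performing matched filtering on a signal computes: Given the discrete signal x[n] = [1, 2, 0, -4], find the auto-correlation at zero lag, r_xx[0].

The auto-correlation at zero lag r_xx[0] equals the signal energy.
r_xx[0] = sum of x[n]^2 = 1^2 + 2^2 + 0^2 + (-4)^2
= 1 + 4 + 0 + 16 = 21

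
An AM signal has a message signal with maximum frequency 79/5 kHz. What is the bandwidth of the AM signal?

In AM (double-sideband), the bandwidth is twice the message frequency.
BW = 2 * f_m = 2 * 79/5 kHz = 158/5 kHz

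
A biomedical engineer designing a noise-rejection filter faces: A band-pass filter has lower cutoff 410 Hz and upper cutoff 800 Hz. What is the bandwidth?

Bandwidth = f_high - f_low
= 800 Hz - 410 Hz = 390 Hz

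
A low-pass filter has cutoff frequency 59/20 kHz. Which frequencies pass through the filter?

A low-pass filter passes all frequencies below the cutoff frequency 59/20 kHz and attenuates higher frequencies.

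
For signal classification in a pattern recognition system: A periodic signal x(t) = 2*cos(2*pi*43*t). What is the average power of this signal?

Average power of A*cos(wt) is A^2/2.
P = 2^2 / 2 = 4/2 = 2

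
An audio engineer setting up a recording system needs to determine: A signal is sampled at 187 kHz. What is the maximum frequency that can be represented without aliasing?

The maximum frequency that can be represented without aliasing
is the Nyquist frequency: f_max = f_s / 2 = 187 kHz / 2 = 187/2 kHz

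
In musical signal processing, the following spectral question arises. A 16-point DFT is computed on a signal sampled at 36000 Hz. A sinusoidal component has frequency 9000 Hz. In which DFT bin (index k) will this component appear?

DFT frequency resolution = f_s/N = 36000/16 = 2250 Hz
Bin index k = f_signal / resolution = 9000 / 2250 = 4
The signal frequency 9000 Hz falls in DFT bin k = 4.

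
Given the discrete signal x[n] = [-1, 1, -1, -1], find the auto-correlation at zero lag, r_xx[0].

The auto-correlation at zero lag r_xx[0] equals the signal energy.
r_xx[0] = sum of x[n]^2 = (-1)^2 + 1^2 + (-1)^2 + (-1)^2
= 1 + 1 + 1 + 1 = 4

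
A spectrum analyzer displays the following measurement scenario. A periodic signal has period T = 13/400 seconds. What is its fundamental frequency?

The fundamental frequency is the reciprocal of the period.
f = 1/T = 1/(13/400) = 400/13 Hz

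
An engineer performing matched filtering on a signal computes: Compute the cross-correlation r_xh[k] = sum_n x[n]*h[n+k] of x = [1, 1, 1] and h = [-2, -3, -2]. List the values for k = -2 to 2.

Both sequences indexed from 0 and zero outside their support.
Lags with overlap: k = -2 to 2.
  r_xh[-2] = x[2]*h[0] = -2
  r_xh[-1] = x[1]*h[0] + x[2]*h[1] = -5
  r_xh[0] = x[0]*h[0] + x[1]*h[1] + x[2]*h[2] = -7
  r_xh[1] = x[0]*h[1] + x[1]*h[2] = -5
  r_xh[2] = x[0]*h[2] = -2
r_xh = [-2, -5, -7, -5, -2] (for k = -2, ..., 2)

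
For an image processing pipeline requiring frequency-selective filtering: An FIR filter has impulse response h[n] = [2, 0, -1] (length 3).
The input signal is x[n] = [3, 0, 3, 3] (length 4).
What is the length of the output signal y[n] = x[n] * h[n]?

For linear convolution, the output length is:
len(y) = len(x) + len(h) - 1 = 4 + 3 - 1 = 6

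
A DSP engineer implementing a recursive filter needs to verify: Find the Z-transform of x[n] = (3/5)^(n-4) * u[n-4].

Time-shifting property: if X(z) = Z{x[n]}, then Z{x[n-d]} = z^(-d) * X(z)
X(z) = z/(z - 3/5) for x[n] = (3/5)^n * u[n]
Z{x[n-4]} = z^(-4) * z/(z - 3/5) = z^(-3)/(z - 3/5)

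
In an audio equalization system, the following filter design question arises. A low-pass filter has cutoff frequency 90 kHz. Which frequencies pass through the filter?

A low-pass filter passes all frequencies below the cutoff frequency 90 kHz and attenuates higher frequencies.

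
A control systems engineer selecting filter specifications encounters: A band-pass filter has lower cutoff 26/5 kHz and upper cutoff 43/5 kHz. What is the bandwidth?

Bandwidth = f_high - f_low
= 43/5 kHz - 26/5 kHz = 17/5 kHz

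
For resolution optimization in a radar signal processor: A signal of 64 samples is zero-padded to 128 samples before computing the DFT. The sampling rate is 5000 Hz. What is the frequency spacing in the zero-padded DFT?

Original DFT: N = 64, resolution = f_s/N = 5000/64 = 625/8 Hz
Zero-padded DFT: N = 128, resolution = f_s/N = 5000/128 = 625/16 Hz
Zero-padding interpolates the spectrum (finer frequency grid)
but does NOT improve the true spectral resolution (ability to resolve close frequencies).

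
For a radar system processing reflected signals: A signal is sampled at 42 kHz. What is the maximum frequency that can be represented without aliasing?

The maximum frequency that can be represented without aliasing
is the Nyquist frequency: f_max = f_s / 2 = 42 kHz / 2 = 21 kHz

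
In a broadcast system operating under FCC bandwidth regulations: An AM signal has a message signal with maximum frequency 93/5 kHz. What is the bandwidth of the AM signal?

In AM (double-sideband), the bandwidth is twice the message frequency.
BW = 2 * f_m = 2 * 93/5 kHz = 186/5 kHz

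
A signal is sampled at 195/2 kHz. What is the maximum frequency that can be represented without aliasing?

The maximum frequency that can be represented without aliasing
is the Nyquist frequency: f_max = f_s / 2 = 195/2 kHz / 2 = 195/4 kHz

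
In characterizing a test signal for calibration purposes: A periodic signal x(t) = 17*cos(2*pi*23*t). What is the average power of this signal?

Average power of A*cos(wt) is A^2/2.
P = 17^2 / 2 = 289/2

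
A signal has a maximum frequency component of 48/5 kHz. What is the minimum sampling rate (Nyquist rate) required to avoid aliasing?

By the Nyquist-Shannon sampling theorem,
the minimum sampling rate (Nyquist rate) must be at least 2 * f_max.
Nyquist rate = 2 * 48/5 kHz = 96/5 kHz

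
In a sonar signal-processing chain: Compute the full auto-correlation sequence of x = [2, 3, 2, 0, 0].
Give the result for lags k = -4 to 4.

r_xx[k] = sum_m x[m]*x[m+k], indexed from 0, for k = -4 to 4:
  r_xx[-4] = x[4]*x[0] = 0
  r_xx[-3] = x[3]*x[0] + x[4]*x[1] = 0
  r_xx[-2] = x[2]*x[0] + x[3]*x[1] + x[4]*x[2] = 4
  r_xx[-1] = x[1]*x[0] + x[2]*x[1] + x[3]*x[2] + x[4]*x[3] = 12
  r_xx[0] = x[0]*x[0] + x[1]*x[1] + x[2]*x[2] + x[3]*x[3] + x[4]*x[4] = 17
  r_xx[1] = x[0]*x[1] + x[1]*x[2] + x[2]*x[3] + x[3]*x[4] = 12
  r_xx[2] = x[0]*x[2] + x[1]*x[3] + x[2]*x[4] = 4
  r_xx[3] = x[0]*x[3] + x[1]*x[4] = 0
  r_xx[4] = x[0]*x[4] = 0
r_xx = [0, 0, 4, 12, 17, 12, 4, 0, 0]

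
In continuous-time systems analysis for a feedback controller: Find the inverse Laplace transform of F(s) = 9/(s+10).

Standard pair: k/(s+a) <-> k*e^(-at)*u(t)
With k=9, a=10: f(t) = 9*e^(-10t)*u(t)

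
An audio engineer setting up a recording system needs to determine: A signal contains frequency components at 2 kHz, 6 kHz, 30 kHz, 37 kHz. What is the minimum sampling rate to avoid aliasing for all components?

The highest frequency component is f_max = 37 kHz.
Nyquist rate = 2 * f_max = 2 * 37 kHz = 74 kHz.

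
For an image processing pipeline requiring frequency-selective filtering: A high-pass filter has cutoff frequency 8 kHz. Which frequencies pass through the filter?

A high-pass filter passes all frequencies above the cutoff frequency 8 kHz and attenuates lower frequencies.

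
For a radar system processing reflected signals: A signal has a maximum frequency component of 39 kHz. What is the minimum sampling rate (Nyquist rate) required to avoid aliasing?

By the Nyquist-Shannon sampling theorem,
the minimum sampling rate (Nyquist rate) must be at least 2 * f_max.
Nyquist rate = 2 * 39 kHz = 78 kHz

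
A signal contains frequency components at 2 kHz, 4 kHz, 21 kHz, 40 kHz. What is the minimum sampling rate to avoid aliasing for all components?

The highest frequency component is f_max = 40 kHz.
Nyquist rate = 2 * f_max = 2 * 40 kHz = 80 kHz.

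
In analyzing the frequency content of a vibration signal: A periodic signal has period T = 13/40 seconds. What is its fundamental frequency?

The fundamental frequency is the reciprocal of the period.
f = 1/T = 1/(13/40) = 40/13 Hz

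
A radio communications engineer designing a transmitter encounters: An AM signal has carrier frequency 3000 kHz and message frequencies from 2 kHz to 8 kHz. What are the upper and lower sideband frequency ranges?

Upper sideband (USB) = fc + [fm_low, fm_high] = 3000 + [2, 8] = [3002, 3008] kHz
Lower sideband (LSB) = fc - [fm_high, fm_low] = 3000 - [8, 2] = [2992, 2998] kHz
Total occupied spectrum: 2992 kHz to 3008 kHz (plus carrier at 3000 kHz)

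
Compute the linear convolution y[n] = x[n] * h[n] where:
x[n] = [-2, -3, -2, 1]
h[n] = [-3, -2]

y[n] = sum_k x[k]*h[n-k]. Output length = len(x) + len(h) - 1 = 4 + 2 - 1 = 5.
y[0] = -2*-3 = 6
y[1] = -3*-3 + -2*-2 = 13
y[2] = -2*-3 + -3*-2 = 12
y[3] = 1*-3 + -2*-2 = 1
y[4] = 1*-2 = -2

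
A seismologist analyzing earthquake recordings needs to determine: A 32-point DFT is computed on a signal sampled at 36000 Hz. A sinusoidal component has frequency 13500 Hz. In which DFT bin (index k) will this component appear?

DFT frequency resolution = f_s/N = 36000/32 = 1125 Hz
Bin index k = f_signal / resolution = 13500 / 1125 = 12
The signal frequency 13500 Hz falls in DFT bin k = 12.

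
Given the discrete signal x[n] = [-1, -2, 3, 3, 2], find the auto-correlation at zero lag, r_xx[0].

The auto-correlation at zero lag r_xx[0] equals the signal energy.
r_xx[0] = sum of x[n]^2 = (-1)^2 + (-2)^2 + 3^2 + 3^2 + 2^2
= 1 + 4 + 9 + 9 + 4 = 27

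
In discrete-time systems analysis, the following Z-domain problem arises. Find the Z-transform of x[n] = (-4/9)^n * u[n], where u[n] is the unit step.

The Z-transform of a^n * u[n] is z/(z-a) for |z| > |a|.
Here a = -4/9, so X(z) = z/(z - (-4/9)) = 9z/(9z + 4)
ROC: |z| > 4/9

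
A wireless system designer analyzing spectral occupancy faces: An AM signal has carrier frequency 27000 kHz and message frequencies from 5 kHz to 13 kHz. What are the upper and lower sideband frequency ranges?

Upper sideband (USB) = fc + [fm_low, fm_high] = 27000 + [5, 13] = [27005, 27013] kHz
Lower sideband (LSB) = fc - [fm_high, fm_low] = 27000 - [13, 5] = [26987, 26995] kHz
Total occupied spectrum: 26987 kHz to 27013 kHz (plus carrier at 27000 kHz)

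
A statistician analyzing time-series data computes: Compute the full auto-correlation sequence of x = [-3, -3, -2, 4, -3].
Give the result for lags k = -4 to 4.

r_xx[k] = sum_m x[m]*x[m+k], indexed from 0, for k = -4 to 4:
  r_xx[-4] = x[4]*x[0] = 9
  r_xx[-3] = x[3]*x[0] + x[4]*x[1] = -3
  r_xx[-2] = x[2]*x[0] + x[3]*x[1] + x[4]*x[2] = 0
  r_xx[-1] = x[1]*x[0] + x[2]*x[1] + x[3]*x[2] + x[4]*x[3] = -5
  r_xx[0] = x[0]*x[0] + x[1]*x[1] + x[2]*x[2] + x[3]*x[3] + x[4]*x[4] = 47
  r_xx[1] = x[0]*x[1] + x[1]*x[2] + x[2]*x[3] + x[3]*x[4] = -5
  r_xx[2] = x[0]*x[2] + x[1]*x[3] + x[2]*x[4] = 0
  r_xx[3] = x[0]*x[3] + x[1]*x[4] = -3
  r_xx[4] = x[0]*x[4] = 9
r_xx = [9, -3, 0, -5, 47, -5, 0, -3, 9]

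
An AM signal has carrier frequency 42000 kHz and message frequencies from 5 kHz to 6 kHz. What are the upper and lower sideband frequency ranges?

Upper sideband (USB) = fc + [fm_low, fm_high] = 42000 + [5, 6] = [42005, 42006] kHz
Lower sideband (LSB) = fc - [fm_high, fm_low] = 42000 - [6, 5] = [41994, 41995] kHz
Total occupied spectrum: 41994 kHz to 42006 kHz (plus carrier at 42000 kHz)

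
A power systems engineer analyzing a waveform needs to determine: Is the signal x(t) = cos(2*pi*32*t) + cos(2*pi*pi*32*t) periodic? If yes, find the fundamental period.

f1 = 32 Hz, f2 = 32*pi Hz
Ratio f2/f1 = pi, which is irrational.
Since the frequency ratio is irrational, no common period exists.
The signal is not periodic.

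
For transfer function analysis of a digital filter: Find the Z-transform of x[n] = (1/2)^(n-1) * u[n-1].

Time-shifting property: if X(z) = Z{x[n]}, then Z{x[n-d]} = z^(-d) * X(z)
X(z) = z/(z - 1/2) for x[n] = (1/2)^n * u[n]
Z{x[n-1]} = z^(-1) * z/(z - 1/2) = 1/(z - 1/2)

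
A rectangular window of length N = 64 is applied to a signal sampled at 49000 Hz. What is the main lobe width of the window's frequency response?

For a rectangular window of length N,
the main lobe width in frequency is 2*f_s/N.
= 2*49000/64 = 6125/4 Hz
This determines the minimum frequency separation for resolving two sinusoids.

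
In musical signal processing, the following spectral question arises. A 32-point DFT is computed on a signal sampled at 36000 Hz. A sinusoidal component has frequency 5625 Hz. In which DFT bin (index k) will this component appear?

DFT frequency resolution = f_s/N = 36000/32 = 1125 Hz
Bin index k = f_signal / resolution = 5625 / 1125 = 5
The signal frequency 5625 Hz falls in DFT bin k = 5.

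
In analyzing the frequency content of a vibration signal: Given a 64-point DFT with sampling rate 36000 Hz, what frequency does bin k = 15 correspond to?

The frequency of DFT bin k is: f_k = k * f_s / N
f_15 = 15 * 36000 / 64 = 16875/2 Hz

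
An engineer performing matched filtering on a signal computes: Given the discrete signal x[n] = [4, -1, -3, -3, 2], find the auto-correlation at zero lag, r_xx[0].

The auto-correlation at zero lag r_xx[0] equals the signal energy.
r_xx[0] = sum of x[n]^2 = 4^2 + (-1)^2 + (-3)^2 + (-3)^2 + 2^2
= 16 + 1 + 9 + 9 + 4 = 39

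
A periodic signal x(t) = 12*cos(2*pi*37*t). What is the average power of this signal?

Average power of A*cos(wt) is A^2/2.
P = 12^2 / 2 = 144/2 = 72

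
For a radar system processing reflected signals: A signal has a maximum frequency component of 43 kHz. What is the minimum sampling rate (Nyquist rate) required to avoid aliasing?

By the Nyquist-Shannon sampling theorem,
the minimum sampling rate (Nyquist rate) must be at least 2 * f_max.
Nyquist rate = 2 * 43 kHz = 86 kHz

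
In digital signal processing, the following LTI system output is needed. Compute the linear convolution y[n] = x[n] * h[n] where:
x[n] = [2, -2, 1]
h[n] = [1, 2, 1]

y[n] = sum_k x[k]*h[n-k]. Output length = len(x) + len(h) - 1 = 3 + 3 - 1 = 5.
y[0] = 2*1 = 2
y[1] = -2*1 + 2*2 = 2
y[2] = 1*1 + -2*2 + 2*1 = -1
y[3] = 1*2 + -2*1 = 0
y[4] = 1*1 = 1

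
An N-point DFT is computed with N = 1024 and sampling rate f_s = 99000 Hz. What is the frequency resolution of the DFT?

DFT frequency resolution = f_s / N
= 99000 / 1024 = 12375/128 Hz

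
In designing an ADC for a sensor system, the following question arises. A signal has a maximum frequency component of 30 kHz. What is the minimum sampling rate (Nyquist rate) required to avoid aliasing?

By the Nyquist-Shannon sampling theorem,
the minimum sampling rate (Nyquist rate) must be at least 2 * f_max.
Nyquist rate = 2 * 30 kHz = 60 kHz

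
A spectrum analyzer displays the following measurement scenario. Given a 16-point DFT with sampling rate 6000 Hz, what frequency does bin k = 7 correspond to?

The frequency of DFT bin k is: f_k = k * f_s / N
f_7 = 7 * 6000 / 16 = 2625 Hz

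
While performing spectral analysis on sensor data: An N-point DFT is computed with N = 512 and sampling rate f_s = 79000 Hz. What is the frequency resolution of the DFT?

DFT frequency resolution = f_s / N
= 79000 / 512 = 9875/64 Hz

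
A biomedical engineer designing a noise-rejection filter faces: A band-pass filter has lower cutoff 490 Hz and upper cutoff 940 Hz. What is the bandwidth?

Bandwidth = f_high - f_low
= 940 Hz - 490 Hz = 450 Hz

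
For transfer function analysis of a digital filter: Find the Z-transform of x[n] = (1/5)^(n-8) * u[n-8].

Time-shifting property: if X(z) = Z{x[n]}, then Z{x[n-d]} = z^(-d) * X(z)
X(z) = z/(z - 1/5) for x[n] = (1/5)^n * u[n]
Z{x[n-8]} = z^(-8) * z/(z - 1/5) = z^(-7)/(z - 1/5)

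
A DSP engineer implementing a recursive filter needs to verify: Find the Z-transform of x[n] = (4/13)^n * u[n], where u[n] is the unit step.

The Z-transform of a^n * u[n] is z/(z-a) for |z| > |a|.
Here a = 4/13, so X(z) = z/(z - (4/13)) = 13z/(13z - 4)
ROC: |z| > 4/13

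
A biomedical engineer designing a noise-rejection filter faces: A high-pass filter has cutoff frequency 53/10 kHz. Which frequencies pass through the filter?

A high-pass filter passes all frequencies above the cutoff frequency 53/10 kHz and attenuates lower frequencies.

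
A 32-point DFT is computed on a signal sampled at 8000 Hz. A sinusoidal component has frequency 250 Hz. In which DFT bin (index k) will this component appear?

DFT frequency resolution = f_s/N = 8000/32 = 250 Hz
Bin index k = f_signal / resolution = 250 / 250 = 1
The signal frequency 250 Hz falls in DFT bin k = 1.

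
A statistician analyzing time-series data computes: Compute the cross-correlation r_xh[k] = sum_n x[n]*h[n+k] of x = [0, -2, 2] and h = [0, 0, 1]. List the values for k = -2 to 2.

Both sequences indexed from 0 and zero outside their support.
Lags with overlap: k = -2 to 2.
  r_xh[-2] = x[2]*h[0] = 0
  r_xh[-1] = x[1]*h[0] + x[2]*h[1] = 0
  r_xh[0] = x[0]*h[0] + x[1]*h[1] + x[2]*h[2] = 2
  r_xh[1] = x[0]*h[1] + x[1]*h[2] = -2
  r_xh[2] = x[0]*h[2] = 0
r_xh = [0, 0, 2, -2, 0] (for k = -2, ..., 2)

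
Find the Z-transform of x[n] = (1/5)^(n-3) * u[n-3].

Time-shifting property: if X(z) = Z{x[n]}, then Z{x[n-d]} = z^(-d) * X(z)
X(z) = z/(z - 1/5) for x[n] = (1/5)^n * u[n]
Z{x[n-3]} = z^(-3) * z/(z - 1/5) = z^(-2)/(z - 1/5)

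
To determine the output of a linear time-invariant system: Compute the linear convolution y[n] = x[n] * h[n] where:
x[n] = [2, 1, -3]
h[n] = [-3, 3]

y[n] = sum_k x[k]*h[n-k]. Output length = len(x) + len(h) - 1 = 3 + 2 - 1 = 4.
y[0] = 2*-3 = -6
y[1] = 1*-3 + 2*3 = 3
y[2] = -3*-3 + 1*3 = 12
y[3] = -3*3 = -9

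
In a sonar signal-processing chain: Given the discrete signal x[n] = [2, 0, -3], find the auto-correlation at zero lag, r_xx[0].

The auto-correlation at zero lag r_xx[0] equals the signal energy.
r_xx[0] = sum of x[n]^2 = 2^2 + 0^2 + (-3)^2
= 4 + 0 + 9 = 13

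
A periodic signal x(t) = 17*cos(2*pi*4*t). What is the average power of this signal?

Average power of A*cos(wt) is A^2/2.
P = 17^2 / 2 = 289/2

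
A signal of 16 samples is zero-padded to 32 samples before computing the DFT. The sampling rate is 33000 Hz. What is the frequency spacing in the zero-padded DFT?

Original DFT: N = 16, resolution = f_s/N = 33000/16 = 4125/2 Hz
Zero-padded DFT: N = 32, resolution = f_s/N = 33000/32 = 4125/4 Hz
Zero-padding interpolates the spectrum (finer frequency grid)
but does NOT improve the true spectral resolution (ability to resolve close frequencies).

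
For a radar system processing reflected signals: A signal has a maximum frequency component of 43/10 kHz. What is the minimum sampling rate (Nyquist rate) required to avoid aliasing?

By the Nyquist-Shannon sampling theorem,
the minimum sampling rate (Nyquist rate) must be at least 2 * f_max.
Nyquist rate = 2 * 43/10 kHz = 43/5 kHz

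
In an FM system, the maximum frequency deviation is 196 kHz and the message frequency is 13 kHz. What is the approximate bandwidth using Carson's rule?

Carson's rule: BW = 2*(delta_f + f_m)
= 2*(196 + 13) kHz = 418 kHz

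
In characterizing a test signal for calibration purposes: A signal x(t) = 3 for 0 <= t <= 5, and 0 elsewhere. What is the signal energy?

Energy = integral of |x(t)|^2 dt over the signal duration
= 3^2 * 5 = 9 * 5 = 45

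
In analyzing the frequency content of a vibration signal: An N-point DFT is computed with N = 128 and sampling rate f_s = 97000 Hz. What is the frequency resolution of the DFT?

DFT frequency resolution = f_s / N
= 97000 / 128 = 12125/16 Hz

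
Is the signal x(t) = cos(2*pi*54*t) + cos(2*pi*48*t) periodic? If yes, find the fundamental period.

f1 = 54 Hz, f2 = 48 Hz
Period T1 = 1/54, T2 = 1/48
Ratio T1/T2 = 48/54, which is rational.
The signal is periodic with fundamental period T = 1/GCD(54,48) = 1/6 s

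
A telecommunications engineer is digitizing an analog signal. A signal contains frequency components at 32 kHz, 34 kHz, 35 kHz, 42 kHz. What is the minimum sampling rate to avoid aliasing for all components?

The highest frequency component is f_max = 42 kHz.
Nyquist rate = 2 * f_max = 2 * 42 kHz = 84 kHz.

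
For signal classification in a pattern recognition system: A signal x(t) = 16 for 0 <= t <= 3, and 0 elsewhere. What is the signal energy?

Energy = integral of |x(t)|^2 dt over the signal duration
= 16^2 * 3 = 256 * 3 = 768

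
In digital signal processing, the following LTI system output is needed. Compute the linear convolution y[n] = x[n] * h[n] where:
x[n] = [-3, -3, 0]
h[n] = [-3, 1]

y[n] = sum_k x[k]*h[n-k]. Output length = len(x) + len(h) - 1 = 3 + 2 - 1 = 4.
y[0] = -3*-3 = 9
y[1] = -3*-3 + -3*1 = 6
y[2] = 0*-3 + -3*1 = -3
y[3] = 0*1 = 0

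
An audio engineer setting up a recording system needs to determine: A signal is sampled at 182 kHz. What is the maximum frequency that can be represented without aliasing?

The maximum frequency that can be represented without aliasing
is the Nyquist frequency: f_max = f_s / 2 = 182 kHz / 2 = 91 kHz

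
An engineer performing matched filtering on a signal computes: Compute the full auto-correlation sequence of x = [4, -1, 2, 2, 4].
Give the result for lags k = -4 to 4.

r_xx[k] = sum_m x[m]*x[m+k], indexed from 0, for k = -4 to 4:
  r_xx[-4] = x[4]*x[0] = 16
  r_xx[-3] = x[3]*x[0] + x[4]*x[1] = 4
  r_xx[-2] = x[2]*x[0] + x[3]*x[1] + x[4]*x[2] = 14
  r_xx[-1] = x[1]*x[0] + x[2]*x[1] + x[3]*x[2] + x[4]*x[3] = 6
  r_xx[0] = x[0]*x[0] + x[1]*x[1] + x[2]*x[2] + x[3]*x[3] + x[4]*x[4] = 41
  r_xx[1] = x[0]*x[1] + x[1]*x[2] + x[2]*x[3] + x[3]*x[4] = 6
  r_xx[2] = x[0]*x[2] + x[1]*x[3] + x[2]*x[4] = 14
  r_xx[3] = x[0]*x[3] + x[1]*x[4] = 4
  r_xx[4] = x[0]*x[4] = 16
r_xx = [16, 4, 14, 6, 41, 6, 14, 4, 16]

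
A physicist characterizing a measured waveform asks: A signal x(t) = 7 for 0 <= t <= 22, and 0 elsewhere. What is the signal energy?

Energy = integral of |x(t)|^2 dt over the signal duration
= 7^2 * 22 = 49 * 22 = 1078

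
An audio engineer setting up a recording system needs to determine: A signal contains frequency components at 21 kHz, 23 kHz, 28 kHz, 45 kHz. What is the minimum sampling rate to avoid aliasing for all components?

The highest frequency component is f_max = 45 kHz.
Nyquist rate = 2 * f_max = 2 * 45 kHz = 90 kHz.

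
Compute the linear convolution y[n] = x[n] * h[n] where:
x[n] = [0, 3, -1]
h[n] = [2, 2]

y[n] = sum_k x[k]*h[n-k]. Output length = len(x) + len(h) - 1 = 3 + 2 - 1 = 4.
y[0] = 0*2 = 0
y[1] = 3*2 + 0*2 = 6
y[2] = -1*2 + 3*2 = 4
y[3] = -1*2 = -2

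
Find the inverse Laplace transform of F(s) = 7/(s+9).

Standard pair: k/(s+a) <-> k*e^(-at)*u(t)
With k=7, a=9: f(t) = 7*e^(-9t)*u(t)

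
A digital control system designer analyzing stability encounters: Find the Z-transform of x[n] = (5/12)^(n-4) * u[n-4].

Time-shifting property: if X(z) = Z{x[n]}, then Z{x[n-d]} = z^(-d) * X(z)
X(z) = z/(z - 5/12) for x[n] = (5/12)^n * u[n]
Z{x[n-4]} = z^(-4) * z/(z - 5/12) = z^(-3)/(z - 5/12)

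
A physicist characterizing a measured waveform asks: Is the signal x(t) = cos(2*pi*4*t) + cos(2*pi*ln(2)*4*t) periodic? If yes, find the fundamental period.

f1 = 4 Hz, f2 = 4*ln(2) Hz
Ratio f2/f1 = ln(2), which is irrational.
Since the frequency ratio is irrational, no common period exists.
The signal is not periodic.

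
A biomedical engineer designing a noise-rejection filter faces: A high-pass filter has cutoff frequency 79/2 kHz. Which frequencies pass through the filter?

A high-pass filter passes all frequencies above the cutoff frequency 79/2 kHz and attenuates lower frequencies.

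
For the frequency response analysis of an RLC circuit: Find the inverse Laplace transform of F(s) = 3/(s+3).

Standard pair: k/(s+a) <-> k*e^(-at)*u(t)
With k=3, a=3: f(t) = 3*e^(-3t)*u(t)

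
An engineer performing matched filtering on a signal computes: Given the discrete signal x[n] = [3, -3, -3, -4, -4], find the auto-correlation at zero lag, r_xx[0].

The auto-correlation at zero lag r_xx[0] equals the signal energy.
r_xx[0] = sum of x[n]^2 = 3^2 + (-3)^2 + (-3)^2 + (-4)^2 + (-4)^2
= 9 + 9 + 9 + 16 + 16 = 59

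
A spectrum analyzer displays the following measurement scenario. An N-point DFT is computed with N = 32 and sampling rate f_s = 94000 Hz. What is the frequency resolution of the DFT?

DFT frequency resolution = f_s / N
= 94000 / 32 = 5875/2 Hz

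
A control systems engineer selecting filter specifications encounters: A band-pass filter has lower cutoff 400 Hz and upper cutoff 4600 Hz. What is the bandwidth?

Bandwidth = f_high - f_low
= 4600 Hz - 400 Hz = 4200 Hz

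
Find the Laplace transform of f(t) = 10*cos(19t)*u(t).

Standard pair: cos(wt)*u(t) <-> s/(s^2+w^2)
With w = 19: L{10*cos(19t)*u(t)} = 10s/(s^2+361)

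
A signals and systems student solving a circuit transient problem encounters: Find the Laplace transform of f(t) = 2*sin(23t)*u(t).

Standard pair: sin(wt)*u(t) <-> w/(s^2+w^2)
With w = 23: L{2*sin(23t)*u(t)} = 46/(s^2+529)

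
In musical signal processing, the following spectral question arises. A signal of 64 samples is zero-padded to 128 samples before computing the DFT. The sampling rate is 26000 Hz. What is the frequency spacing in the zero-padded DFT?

Original DFT: N = 64, resolution = f_s/N = 26000/64 = 1625/4 Hz
Zero-padded DFT: N = 128, resolution = f_s/N = 26000/128 = 1625/8 Hz
Zero-padding interpolates the spectrum (finer frequency grid)
but does NOT improve the true spectral resolution (ability to resolve close frequencies).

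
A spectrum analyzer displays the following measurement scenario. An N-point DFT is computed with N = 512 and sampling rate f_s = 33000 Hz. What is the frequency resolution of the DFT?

DFT frequency resolution = f_s / N
= 33000 / 512 = 4125/64 Hz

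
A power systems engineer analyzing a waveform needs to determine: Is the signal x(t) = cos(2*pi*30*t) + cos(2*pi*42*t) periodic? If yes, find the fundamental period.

f1 = 30 Hz, f2 = 42 Hz
Period T1 = 1/30, T2 = 1/42
Ratio T1/T2 = 42/30, which is rational.
The signal is periodic with fundamental period T = 1/GCD(30,42) = 1/6 s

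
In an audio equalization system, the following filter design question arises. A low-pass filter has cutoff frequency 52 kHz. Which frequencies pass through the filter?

A low-pass filter passes all frequencies below the cutoff frequency 52 kHz and attenuates higher frequencies.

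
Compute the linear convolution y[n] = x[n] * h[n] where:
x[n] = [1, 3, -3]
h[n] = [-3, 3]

y[n] = sum_k x[k]*h[n-k]. Output length = len(x) + len(h) - 1 = 3 + 2 - 1 = 4.
y[0] = 1*-3 = -3
y[1] = 3*-3 + 1*3 = -6
y[2] = -3*-3 + 3*3 = 18
y[3] = -3*3 = -9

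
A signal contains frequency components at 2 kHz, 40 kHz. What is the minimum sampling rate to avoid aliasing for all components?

The highest frequency component is f_max = 40 kHz.
Nyquist rate = 2 * f_max = 2 * 40 kHz = 80 kHz.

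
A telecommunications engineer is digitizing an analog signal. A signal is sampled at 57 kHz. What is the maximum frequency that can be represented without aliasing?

The maximum frequency that can be represented without aliasing
is the Nyquist frequency: f_max = f_s / 2 = 57 kHz / 2 = 57/2 kHz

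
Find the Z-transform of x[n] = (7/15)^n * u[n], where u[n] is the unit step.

The Z-transform of a^n * u[n] is z/(z-a) for |z| > |a|.
Here a = 7/15, so X(z) = z/(z - (7/15)) = 15z/(15z - 7)
ROC: |z| > 7/15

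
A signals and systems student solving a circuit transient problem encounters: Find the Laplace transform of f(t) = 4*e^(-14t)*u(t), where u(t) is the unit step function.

Standard Laplace transform pair:
e^(-at)*u(t) <-> 1/(s+a)
With a = 14: L{4*e^(-14t)*u(t)} = 4/(s+14), ROC: Re(s) > -14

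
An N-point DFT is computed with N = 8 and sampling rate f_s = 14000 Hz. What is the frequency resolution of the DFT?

DFT frequency resolution = f_s / N
= 14000 / 8 = 1750 Hz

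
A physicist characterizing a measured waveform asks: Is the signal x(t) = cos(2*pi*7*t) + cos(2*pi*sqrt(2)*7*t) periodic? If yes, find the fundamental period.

f1 = 7 Hz, f2 = 7*sqrt(2) Hz
Ratio f2/f1 = sqrt(2), which is irrational.
Since the frequency ratio is irrational, no common period exists.
The signal is not periodic.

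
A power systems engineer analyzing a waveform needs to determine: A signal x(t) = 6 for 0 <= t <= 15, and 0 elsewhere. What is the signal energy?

Energy = integral of |x(t)|^2 dt over the signal duration
= 6^2 * 15 = 36 * 15 = 540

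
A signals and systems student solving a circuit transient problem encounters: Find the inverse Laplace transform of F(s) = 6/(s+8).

Standard pair: k/(s+a) <-> k*e^(-at)*u(t)
With k=6, a=8: f(t) = 6*e^(-8t)*u(t)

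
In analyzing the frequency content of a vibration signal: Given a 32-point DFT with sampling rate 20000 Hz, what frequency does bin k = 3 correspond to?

The frequency of DFT bin k is: f_k = k * f_s / N
f_3 = 3 * 20000 / 32 = 1875 Hz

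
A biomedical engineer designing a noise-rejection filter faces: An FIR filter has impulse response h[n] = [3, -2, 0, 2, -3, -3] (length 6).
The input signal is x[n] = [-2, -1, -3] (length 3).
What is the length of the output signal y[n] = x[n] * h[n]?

For linear convolution, the output length is:
len(y) = len(x) + len(h) - 1 = 3 + 6 - 1 = 8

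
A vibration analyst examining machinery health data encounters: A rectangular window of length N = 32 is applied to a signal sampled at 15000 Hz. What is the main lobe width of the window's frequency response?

For a rectangular window of length N,
the main lobe width in frequency is 2*f_s/N.
= 2*15000/32 = 1875/2 Hz
This determines the minimum frequency separation for resolving two sinusoids.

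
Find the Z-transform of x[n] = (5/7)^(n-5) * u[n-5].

Time-shifting property: if X(z) = Z{x[n]}, then Z{x[n-d]} = z^(-d) * X(z)
X(z) = z/(z - 5/7) for x[n] = (5/7)^n * u[n]
Z{x[n-5]} = z^(-5) * z/(z - 5/7) = z^(-4)/(z - 5/7)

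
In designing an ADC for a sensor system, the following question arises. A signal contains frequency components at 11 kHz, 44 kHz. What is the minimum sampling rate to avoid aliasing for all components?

The highest frequency component is f_max = 44 kHz.
Nyquist rate = 2 * f_max = 2 * 44 kHz = 88 kHz.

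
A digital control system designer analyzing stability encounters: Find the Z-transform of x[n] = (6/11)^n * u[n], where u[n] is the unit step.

The Z-transform of a^n * u[n] is z/(z-a) for |z| > |a|.
Here a = 6/11, so X(z) = z/(z - (6/11)) = 11z/(11z - 6)
ROC: |z| > 6/11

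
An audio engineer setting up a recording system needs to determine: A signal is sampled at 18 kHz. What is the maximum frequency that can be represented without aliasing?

The maximum frequency that can be represented without aliasing
is the Nyquist frequency: f_max = f_s / 2 = 18 kHz / 2 = 9 kHz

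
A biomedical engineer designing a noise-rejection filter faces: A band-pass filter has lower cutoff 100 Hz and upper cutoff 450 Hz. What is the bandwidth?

Bandwidth = f_high - f_low
= 450 Hz - 100 Hz = 350 Hz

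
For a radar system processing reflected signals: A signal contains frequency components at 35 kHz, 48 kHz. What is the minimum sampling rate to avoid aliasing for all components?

The highest frequency component is f_max = 48 kHz.
Nyquist rate = 2 * f_max = 2 * 48 kHz = 96 kHz.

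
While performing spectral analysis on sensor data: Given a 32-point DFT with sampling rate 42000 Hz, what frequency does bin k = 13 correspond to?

The frequency of DFT bin k is: f_k = k * f_s / N
f_13 = 13 * 42000 / 32 = 34125/2 Hz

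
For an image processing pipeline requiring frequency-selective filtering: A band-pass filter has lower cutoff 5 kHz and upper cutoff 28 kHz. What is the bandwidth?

Bandwidth = f_high - f_low
= 28 kHz - 5 kHz = 23 kHz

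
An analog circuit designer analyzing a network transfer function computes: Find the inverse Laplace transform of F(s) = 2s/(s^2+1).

Standard pair: s/(s^2+w^2) <-> cos(wt)*u(t)
With k=2, w=1: f(t) = 2*cos(t)*u(t)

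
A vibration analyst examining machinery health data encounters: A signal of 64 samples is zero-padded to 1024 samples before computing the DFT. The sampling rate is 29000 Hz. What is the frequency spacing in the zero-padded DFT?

Original DFT: N = 64, resolution = f_s/N = 29000/64 = 3625/8 Hz
Zero-padded DFT: N = 1024, resolution = f_s/N = 29000/1024 = 3625/128 Hz
Zero-padding interpolates the spectrum (finer frequency grid)
but does NOT improve the true spectral resolution (ability to resolve close frequencies).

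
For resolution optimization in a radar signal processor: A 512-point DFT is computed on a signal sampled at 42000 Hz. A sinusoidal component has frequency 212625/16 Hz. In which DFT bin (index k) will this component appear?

DFT frequency resolution = f_s/N = 42000/512 = 2625/32 Hz
Bin index k = f_signal / resolution = 212625/16 / 2625/32 = 162
The signal frequency 212625/16 Hz falls in DFT bin k = 162.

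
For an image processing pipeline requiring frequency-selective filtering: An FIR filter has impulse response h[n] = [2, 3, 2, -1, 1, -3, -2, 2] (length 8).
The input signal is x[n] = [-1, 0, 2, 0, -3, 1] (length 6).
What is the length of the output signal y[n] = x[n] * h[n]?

For linear convolution, the output length is:
len(y) = len(x) + len(h) - 1 = 6 + 8 - 1 = 13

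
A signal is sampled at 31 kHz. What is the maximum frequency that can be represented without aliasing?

The maximum frequency that can be represented without aliasing
is the Nyquist frequency: f_max = f_s / 2 = 31 kHz / 2 = 31/2 kHz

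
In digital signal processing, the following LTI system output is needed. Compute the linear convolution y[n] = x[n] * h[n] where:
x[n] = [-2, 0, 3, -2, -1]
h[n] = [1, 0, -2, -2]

y[n] = sum_k x[k]*h[n-k]. Output length = len(x) + len(h) - 1 = 5 + 4 - 1 = 8.
y[0] = -2*1 = -2
y[1] = 0*1 + -2*0 = 0
y[2] = 3*1 + 0*0 + -2*-2 = 7
y[3] = -2*1 + 3*0 + 0*-2 + -2*-2 = 2
y[4] = -1*1 + -2*0 + 3*-2 + 0*-2 = -7
y[5] = -1*0 + -2*-2 + 3*-2 = -2
y[6] = -1*-2 + -2*-2 = 6
y[7] = -1*-2 = 2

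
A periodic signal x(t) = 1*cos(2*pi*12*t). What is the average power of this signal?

Average power of A*cos(wt) is A^2/2.
P = 1^2 / 2 = 1/2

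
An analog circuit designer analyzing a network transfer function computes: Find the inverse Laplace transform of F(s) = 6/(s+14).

Standard pair: k/(s+a) <-> k*e^(-at)*u(t)
With k=6, a=14: f(t) = 6*e^(-14t)*u(t)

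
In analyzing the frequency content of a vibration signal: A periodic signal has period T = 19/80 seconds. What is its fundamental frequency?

The fundamental frequency is the reciprocal of the period.
f = 1/T = 1/(19/80) = 80/19 Hz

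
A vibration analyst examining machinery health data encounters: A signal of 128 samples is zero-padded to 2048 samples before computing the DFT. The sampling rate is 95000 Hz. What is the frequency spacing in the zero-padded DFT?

Original DFT: N = 128, resolution = f_s/N = 95000/128 = 11875/16 Hz
Zero-padded DFT: N = 2048, resolution = f_s/N = 95000/2048 = 11875/256 Hz
Zero-padding interpolates the spectrum (finer frequency grid)
but does NOT improve the true spectral resolution (ability to resolve close frequencies).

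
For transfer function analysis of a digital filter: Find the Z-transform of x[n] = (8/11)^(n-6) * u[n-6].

Time-shifting property: if X(z) = Z{x[n]}, then Z{x[n-d]} = z^(-d) * X(z)
X(z) = z/(z - 8/11) for x[n] = (8/11)^n * u[n]
Z{x[n-6]} = z^(-6) * z/(z - 8/11) = z^(-5)/(z - 8/11)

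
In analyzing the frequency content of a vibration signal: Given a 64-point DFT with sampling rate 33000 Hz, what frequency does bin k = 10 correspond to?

The frequency of DFT bin k is: f_k = k * f_s / N
f_10 = 10 * 33000 / 64 = 20625/4 Hz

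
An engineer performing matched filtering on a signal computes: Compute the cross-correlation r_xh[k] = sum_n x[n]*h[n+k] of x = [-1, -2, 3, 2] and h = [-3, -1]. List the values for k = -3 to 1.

Both sequences indexed from 0 and zero outside their support.
Lags with overlap: k = -3 to 1.
  r_xh[-3] = x[3]*h[0] = -6
  r_xh[-2] = x[2]*h[0] + x[3]*h[1] = -11
  r_xh[-1] = x[1]*h[0] + x[2]*h[1] = 3
  r_xh[0] = x[0]*h[0] + x[1]*h[1] = 5
  r_xh[1] = x[0]*h[1] = 1
r_xh = [-6, -11, 3, 5, 1] (for k = -3, ..., 1)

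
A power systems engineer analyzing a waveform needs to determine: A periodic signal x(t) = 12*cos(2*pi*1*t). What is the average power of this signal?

Average power of A*cos(wt) is A^2/2.
P = 12^2 / 2 = 144/2 = 72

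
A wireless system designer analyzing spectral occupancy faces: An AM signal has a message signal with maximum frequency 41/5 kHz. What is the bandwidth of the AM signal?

In AM (double-sideband), the bandwidth is twice the message frequency.
BW = 2 * f_m = 2 * 41/5 kHz = 82/5 kHz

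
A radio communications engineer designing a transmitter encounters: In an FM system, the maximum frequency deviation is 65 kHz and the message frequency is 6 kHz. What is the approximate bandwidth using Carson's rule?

Carson's rule: BW = 2*(delta_f + f_m)
= 2*(65 + 6) kHz = 142 kHz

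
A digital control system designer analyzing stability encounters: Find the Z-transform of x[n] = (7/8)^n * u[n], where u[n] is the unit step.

The Z-transform of a^n * u[n] is z/(z-a) for |z| > |a|.
Here a = 7/8, so X(z) = z/(z - (7/8)) = 8z/(8z - 7)
ROC: |z| > 7/8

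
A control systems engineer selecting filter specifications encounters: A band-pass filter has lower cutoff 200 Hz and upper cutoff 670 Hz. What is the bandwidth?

Bandwidth = f_high - f_low
= 670 Hz - 200 Hz = 470 Hz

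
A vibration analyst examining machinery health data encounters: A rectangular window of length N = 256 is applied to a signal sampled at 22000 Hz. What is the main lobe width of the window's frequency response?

For a rectangular window of length N,
the main lobe width in frequency is 2*f_s/N.
= 2*22000/256 = 1375/8 Hz
This determines the minimum frequency separation for resolving two sinusoids.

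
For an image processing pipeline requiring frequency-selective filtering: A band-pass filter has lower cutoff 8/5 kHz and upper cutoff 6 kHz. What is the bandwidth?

Bandwidth = f_high - f_low
= 6 kHz - 8/5 kHz = 22/5 kHz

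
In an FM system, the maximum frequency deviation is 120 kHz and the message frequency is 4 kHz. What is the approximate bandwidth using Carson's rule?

Carson's rule: BW = 2*(delta_f + f_m)
= 2*(120 + 4) kHz = 248 kHz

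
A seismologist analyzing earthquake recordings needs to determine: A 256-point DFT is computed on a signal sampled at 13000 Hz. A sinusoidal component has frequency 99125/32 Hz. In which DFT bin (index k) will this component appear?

DFT frequency resolution = f_s/N = 13000/256 = 1625/32 Hz
Bin index k = f_signal / resolution = 99125/32 / 1625/32 = 61
The signal frequency 99125/32 Hz falls in DFT bin k = 61.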